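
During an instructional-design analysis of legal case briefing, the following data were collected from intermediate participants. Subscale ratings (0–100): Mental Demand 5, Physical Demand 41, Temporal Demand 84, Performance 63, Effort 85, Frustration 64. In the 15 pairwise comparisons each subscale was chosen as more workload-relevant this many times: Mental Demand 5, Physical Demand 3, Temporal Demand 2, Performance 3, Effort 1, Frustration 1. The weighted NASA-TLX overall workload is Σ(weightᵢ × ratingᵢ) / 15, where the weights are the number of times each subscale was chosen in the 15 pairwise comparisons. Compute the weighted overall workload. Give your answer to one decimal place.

43.6

The tallies are the weights (they sum to 15).
Weighted sum = 5·5 + 3·41 + 2·84 + 3·63 + 1·85 + 1·64
            = 25 + 123 + 168 + 189 + 85 + 64 = 654.
Overall workload = 654 / 15 = 43.6000 ≈ 43.6.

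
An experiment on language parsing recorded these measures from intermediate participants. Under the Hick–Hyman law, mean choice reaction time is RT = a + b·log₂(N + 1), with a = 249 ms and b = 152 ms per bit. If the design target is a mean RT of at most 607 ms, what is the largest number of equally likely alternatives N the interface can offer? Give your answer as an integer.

Set 249 + 152·log₂(N + 1) ≤ 607.
log₂(N + 1) ≤ (607 − 249) / 152 = 2.3553.
N + 1 ≤ 2^2.3553 = 5.1170.
N ≤ 4.1170, so the largest integer N is 4.

4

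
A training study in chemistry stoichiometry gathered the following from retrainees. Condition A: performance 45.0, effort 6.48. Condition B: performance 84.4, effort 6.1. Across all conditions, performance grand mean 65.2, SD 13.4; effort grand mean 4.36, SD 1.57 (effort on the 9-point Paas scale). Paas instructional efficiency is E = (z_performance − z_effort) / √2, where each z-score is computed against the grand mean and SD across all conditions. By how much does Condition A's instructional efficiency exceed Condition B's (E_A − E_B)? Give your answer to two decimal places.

-2.25

Condition A: z_P = (45.0 − 65.2)/13.4 = -1.5075; z_E = (6.48 − 4.36)/1.57 = 1.3503; E_A = (-1.5075 − 1.3503)/√2 = -2.0208.
Condition B: z_P = (84.4 − 65.2)/13.4 = 1.4328; z_E = (6.1 − 4.36)/1.57 = 1.1083; E_B = (1.4328 − 1.1083)/√2 = 0.2295.
E_A − E_B = -2.0208 − 0.2295 = -2.2503 ≈ -2.25.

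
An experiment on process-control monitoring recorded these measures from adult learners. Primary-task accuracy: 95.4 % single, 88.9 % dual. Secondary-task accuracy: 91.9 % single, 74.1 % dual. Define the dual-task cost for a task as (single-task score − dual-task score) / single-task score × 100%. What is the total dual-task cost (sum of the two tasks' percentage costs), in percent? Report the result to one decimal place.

26.2

Primary cost = (95.4 − 88.9) / 95.4 × 100% = 6.8134%.
Secondary cost = (91.9 − 74.1) / 91.9 × 100% = 19.3689%.
Total = 6.8134% + 19.3689% = 26.1823% ≈ 26.2%.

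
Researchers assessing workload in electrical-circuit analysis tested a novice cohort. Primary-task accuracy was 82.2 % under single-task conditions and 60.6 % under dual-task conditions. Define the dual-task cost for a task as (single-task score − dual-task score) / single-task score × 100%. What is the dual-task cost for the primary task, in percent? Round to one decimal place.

26.3

Cost = (82.2 − 60.6) / 82.2 × 100%
     = 21.6000 / 82.2 × 100% = 26.2774%.
≈ 26.3%.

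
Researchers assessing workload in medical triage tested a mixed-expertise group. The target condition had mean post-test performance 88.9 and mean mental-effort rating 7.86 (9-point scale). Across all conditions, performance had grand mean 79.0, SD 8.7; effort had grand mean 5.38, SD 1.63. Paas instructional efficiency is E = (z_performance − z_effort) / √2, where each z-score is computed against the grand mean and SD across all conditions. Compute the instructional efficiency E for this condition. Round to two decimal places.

-0.27

z_performance = (88.9 − 79.0) / 8.7 = 9.9000 / 8.7 = 1.1379.
z_effort = (7.86 − 5.38) / 1.63 = 2.4800 / 1.63 = 1.5215.
z_P − z_E = 1.1379 − 1.5215 = -0.3836.
E = -0.3836 / √2 = -0.3836 / 1.41421 = -0.2712 ≈ -0.27.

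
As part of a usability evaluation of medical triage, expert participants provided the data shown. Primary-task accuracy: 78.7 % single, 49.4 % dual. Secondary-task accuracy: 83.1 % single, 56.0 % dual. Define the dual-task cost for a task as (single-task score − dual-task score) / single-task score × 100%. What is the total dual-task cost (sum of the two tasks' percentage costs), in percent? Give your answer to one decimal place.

Primary cost = (78.7 − 49.4) / 78.7 × 100% = 37.2300%.
Secondary cost = (83.1 − 56.0) / 83.1 × 100% = 32.6113%.
Total = 37.2300% + 32.6113% = 69.8413% ≈ 69.8%.

69.8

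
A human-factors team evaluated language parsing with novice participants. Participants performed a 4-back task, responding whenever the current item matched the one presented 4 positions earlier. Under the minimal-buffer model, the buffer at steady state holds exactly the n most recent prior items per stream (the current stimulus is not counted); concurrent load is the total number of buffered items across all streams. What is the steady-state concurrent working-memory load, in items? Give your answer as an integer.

4

The buffer holds the 4 most recent prior items.
Steady-state concurrent load = 4 items.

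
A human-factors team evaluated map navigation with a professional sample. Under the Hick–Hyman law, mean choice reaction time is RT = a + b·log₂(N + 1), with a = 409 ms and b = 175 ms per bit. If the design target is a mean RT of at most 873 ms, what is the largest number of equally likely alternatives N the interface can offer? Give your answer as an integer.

5

Set 409 + 175·log₂(N + 1) ≤ 873.
log₂(N + 1) ≤ (873 − 409) / 175 = 2.6514.
N + 1 ≤ 2^2.6514 = 6.2828.
N ≤ 5.2828, so the largest integer N is 5.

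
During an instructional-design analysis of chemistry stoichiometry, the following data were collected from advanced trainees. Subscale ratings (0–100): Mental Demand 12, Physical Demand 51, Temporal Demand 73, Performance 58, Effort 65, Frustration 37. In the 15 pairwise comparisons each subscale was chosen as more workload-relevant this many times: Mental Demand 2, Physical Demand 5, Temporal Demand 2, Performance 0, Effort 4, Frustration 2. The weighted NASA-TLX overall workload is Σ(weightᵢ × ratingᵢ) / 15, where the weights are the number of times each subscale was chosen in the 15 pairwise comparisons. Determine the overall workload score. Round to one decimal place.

The tallies are the weights (they sum to 15).
Weighted sum = 2·12 + 5·51 + 2·73 + 0·58 + 4·65 + 2·37
            = 24 + 255 + 146 + 0 + 260 + 74 = 759.
Overall workload = 759 / 15 = 50.6000 ≈ 50.6.

50.6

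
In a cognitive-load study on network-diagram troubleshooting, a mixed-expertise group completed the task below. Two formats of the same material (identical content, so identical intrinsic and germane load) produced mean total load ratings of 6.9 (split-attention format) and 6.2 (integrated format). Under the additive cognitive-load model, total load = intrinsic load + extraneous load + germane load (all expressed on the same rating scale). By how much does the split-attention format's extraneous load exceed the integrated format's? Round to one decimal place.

Intrinsic and germane load are equal across formats, so the difference in total load equals the difference in extraneous load.
Extraneous-load difference = 6.9 − 6.2 = 0.7.

0.7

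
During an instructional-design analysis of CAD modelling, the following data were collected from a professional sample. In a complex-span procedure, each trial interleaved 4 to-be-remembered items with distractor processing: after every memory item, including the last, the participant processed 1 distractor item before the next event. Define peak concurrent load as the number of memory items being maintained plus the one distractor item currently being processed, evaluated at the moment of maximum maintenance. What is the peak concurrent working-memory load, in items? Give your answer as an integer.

5

Maintenance is greatest during the distractor(s) after memory item 4: all 4 memory items are being held.
One distractor item is concurrently being processed.
Peak concurrent load = 4 + 1 = 5 items.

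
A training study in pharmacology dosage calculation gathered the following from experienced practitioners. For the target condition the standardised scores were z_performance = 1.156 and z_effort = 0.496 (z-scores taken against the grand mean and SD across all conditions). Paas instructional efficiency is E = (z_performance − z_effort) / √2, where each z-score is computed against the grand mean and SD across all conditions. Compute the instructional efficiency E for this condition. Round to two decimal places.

0.47

z_P − z_E = 1.156 − 0.496 = 0.6600.
E = 0.6600 / √2 = 0.6600 / 1.41421 = 0.4667 ≈ 0.47.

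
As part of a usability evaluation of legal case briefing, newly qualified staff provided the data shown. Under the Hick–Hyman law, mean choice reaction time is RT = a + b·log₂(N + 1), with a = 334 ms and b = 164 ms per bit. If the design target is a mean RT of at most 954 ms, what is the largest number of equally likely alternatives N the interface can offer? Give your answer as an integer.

12

Set 334 + 164·log₂(N + 1) ≤ 954.
log₂(N + 1) ≤ (954 − 334) / 164 = 3.7805.
N + 1 ≤ 2^3.7805 = 13.7418.
N ≤ 12.7418, so the largest integer N is 12.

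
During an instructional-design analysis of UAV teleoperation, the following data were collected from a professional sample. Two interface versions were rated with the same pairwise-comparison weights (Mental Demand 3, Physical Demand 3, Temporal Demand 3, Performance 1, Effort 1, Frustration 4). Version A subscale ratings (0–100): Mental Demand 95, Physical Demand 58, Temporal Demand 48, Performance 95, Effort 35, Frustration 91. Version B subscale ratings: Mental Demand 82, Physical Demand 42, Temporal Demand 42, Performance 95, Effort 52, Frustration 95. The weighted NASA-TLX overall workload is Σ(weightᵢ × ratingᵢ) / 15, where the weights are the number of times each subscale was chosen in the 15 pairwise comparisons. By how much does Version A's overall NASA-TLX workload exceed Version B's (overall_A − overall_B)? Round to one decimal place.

Version A weighted sum = 3·95 + 3·58 + 3·48 + 1·95 + 1·35 + 4·91 = 285 + 174 + 144 + 95 + 35 + 364 = 1097; overall_A = 1097/15 = 73.1333.
Version B weighted sum = 3·82 + 3·42 + 3·42 + 1·95 + 1·52 + 4·95 = 246 + 126 + 126 + 95 + 52 + 380 = 1025; overall_B = 1025/15 = 68.3333.
Difference = 73.1333 − 68.3333 = 4.8000 ≈ 4.8.

4.8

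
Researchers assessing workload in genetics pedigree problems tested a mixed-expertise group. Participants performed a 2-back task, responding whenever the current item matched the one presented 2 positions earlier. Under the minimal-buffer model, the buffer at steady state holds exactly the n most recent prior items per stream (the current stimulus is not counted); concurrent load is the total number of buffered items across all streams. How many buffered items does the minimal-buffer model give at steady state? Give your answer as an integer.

The buffer holds the 2 most recent prior items.
Steady-state concurrent load = 2 items.

2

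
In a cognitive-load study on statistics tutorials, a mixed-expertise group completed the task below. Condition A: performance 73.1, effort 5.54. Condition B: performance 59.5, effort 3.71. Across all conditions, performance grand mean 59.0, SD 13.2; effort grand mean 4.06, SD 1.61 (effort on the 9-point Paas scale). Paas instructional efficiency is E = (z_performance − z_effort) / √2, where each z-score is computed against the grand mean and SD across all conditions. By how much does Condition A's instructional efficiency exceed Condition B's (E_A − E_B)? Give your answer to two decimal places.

-0.08

Condition A: z_P = (73.1 − 59.0)/13.2 = 1.0682; z_E = (5.54 − 4.06)/1.61 = 0.9193; E_A = (1.0682 − 0.9193)/√2 = 0.1053.
Condition B: z_P = (59.5 − 59.0)/13.2 = 0.0379; z_E = (3.71 − 4.06)/1.61 = -0.2174; E_B = (0.0379 − (-0.2174))/√2 = 0.1805.
E_A − E_B = 0.1053 − 0.1805 = -0.0752 ≈ -0.08.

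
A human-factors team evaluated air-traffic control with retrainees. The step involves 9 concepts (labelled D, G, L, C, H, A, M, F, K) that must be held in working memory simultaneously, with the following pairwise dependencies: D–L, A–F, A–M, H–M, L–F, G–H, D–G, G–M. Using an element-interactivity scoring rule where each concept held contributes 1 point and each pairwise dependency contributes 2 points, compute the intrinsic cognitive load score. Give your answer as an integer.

25

Count of concepts held simultaneously: 9.
Count of pairwise dependencies listed: 8.
Element contribution: 9 × 1 = 9.
Interaction contribution: 8 × 2 = 16.
Intrinsic load = 9 + 16 = 25.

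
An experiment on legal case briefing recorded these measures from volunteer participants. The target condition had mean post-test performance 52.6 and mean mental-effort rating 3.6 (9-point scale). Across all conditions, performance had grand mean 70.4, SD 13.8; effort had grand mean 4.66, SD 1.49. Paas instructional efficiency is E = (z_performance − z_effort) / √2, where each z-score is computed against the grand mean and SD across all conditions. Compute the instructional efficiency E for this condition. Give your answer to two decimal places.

z_performance = (52.6 − 70.4) / 13.8 = -17.8000 / 13.8 = -1.2899.
z_effort = (3.6 − 4.66) / 1.49 = -1.0600 / 1.49 = -0.7114.
z_P − z_E = -1.2899 − (-0.7114) = -0.5785.
E = -0.5785 / √2 = -0.5785 / 1.41421 = -0.4091 ≈ -0.41.

-0.41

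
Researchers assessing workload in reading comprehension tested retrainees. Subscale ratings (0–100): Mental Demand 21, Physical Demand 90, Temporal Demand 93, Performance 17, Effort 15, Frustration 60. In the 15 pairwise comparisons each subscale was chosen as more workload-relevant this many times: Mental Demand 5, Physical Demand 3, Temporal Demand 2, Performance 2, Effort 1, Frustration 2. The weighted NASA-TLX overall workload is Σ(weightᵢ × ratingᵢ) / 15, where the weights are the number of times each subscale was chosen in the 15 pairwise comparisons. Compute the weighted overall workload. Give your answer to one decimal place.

48.7

The tallies are the weights (they sum to 15).
Weighted sum = 5·21 + 3·90 + 2·93 + 2·17 + 1·15 + 2·60
            = 105 + 270 + 186 + 34 + 15 + 120 = 730.
Overall workload = 730 / 15 = 48.6667 ≈ 48.7.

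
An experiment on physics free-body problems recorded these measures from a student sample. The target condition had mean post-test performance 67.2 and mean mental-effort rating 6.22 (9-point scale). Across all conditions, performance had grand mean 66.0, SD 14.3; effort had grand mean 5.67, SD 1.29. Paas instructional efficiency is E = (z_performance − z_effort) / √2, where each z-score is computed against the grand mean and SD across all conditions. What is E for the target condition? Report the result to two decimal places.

z_performance = (67.2 − 66.0) / 14.3 = 1.2000 / 14.3 = 0.0839.
z_effort = (6.22 − 5.67) / 1.29 = 0.5500 / 1.29 = 0.4264.
z_P − z_E = 0.0839 − 0.4264 = -0.3425.
E = -0.3425 / √2 = -0.3425 / 1.41421 = -0.2422 ≈ -0.24.

-0.24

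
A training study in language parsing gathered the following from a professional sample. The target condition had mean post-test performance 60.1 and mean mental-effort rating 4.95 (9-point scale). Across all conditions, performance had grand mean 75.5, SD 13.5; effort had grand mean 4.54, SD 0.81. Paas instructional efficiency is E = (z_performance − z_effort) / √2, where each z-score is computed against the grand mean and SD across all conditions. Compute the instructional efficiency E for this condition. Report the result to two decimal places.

z_performance = (60.1 − 75.5) / 13.5 = -15.4000 / 13.5 = -1.1407.
z_effort = (4.95 − 4.54) / 0.81 = 0.4100 / 0.81 = 0.5062.
z_P − z_E = -1.1407 − 0.5062 = -1.6469.
E = -1.6469 / √2 = -1.6469 / 1.41421 = -1.1645 ≈ -1.16.

-1.16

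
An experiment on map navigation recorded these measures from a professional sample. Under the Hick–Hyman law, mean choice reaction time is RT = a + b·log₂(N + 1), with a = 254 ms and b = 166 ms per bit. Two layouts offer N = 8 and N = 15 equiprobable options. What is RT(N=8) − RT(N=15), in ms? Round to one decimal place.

RT(8) = 254 + 166·log₂(9) = 254 + 166·3.1699 = 780.2034 ms.
RT(15) = 254 + 166·log₂(16) = 254 + 166·4.0000 = 918.0000 ms.
Difference = 780.2034 − 918.0000 = -137.7966 ≈ -137.8 ms.

-137.8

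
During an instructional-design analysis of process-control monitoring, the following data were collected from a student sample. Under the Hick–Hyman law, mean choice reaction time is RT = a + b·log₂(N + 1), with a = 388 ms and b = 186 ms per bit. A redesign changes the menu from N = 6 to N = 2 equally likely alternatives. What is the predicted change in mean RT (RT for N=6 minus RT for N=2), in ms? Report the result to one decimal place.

RT(6) = 388 + 186·log₂(7) = 388 + 186·2.8074 = 910.1764 ms.
RT(2) = 388 + 186·log₂(3) = 388 + 186·1.5850 = 682.8100 ms.
Difference = 910.1764 − 682.8100 = 227.3664 ≈ 227.4 ms.

227.4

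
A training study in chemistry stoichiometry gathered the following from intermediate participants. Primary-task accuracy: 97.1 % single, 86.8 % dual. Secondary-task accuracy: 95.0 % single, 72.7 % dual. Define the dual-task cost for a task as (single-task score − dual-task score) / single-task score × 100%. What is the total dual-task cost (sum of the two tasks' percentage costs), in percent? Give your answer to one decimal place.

Primary cost = (97.1 − 86.8) / 97.1 × 100% = 10.6076%.
Secondary cost = (95.0 − 72.7) / 95.0 × 100% = 23.4737%.
Total = 10.6076% + 23.4737% = 34.0813% ≈ 34.1%.

34.1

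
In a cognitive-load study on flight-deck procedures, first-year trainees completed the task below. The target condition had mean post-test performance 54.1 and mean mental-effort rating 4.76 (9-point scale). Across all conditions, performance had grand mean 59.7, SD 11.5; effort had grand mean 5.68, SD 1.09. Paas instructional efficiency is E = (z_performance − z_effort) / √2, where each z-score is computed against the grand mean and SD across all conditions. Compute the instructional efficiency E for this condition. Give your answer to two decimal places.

z_performance = (54.1 − 59.7) / 11.5 = -5.6000 / 11.5 = -0.4870.
z_effort = (4.76 − 5.68) / 1.09 = -0.9200 / 1.09 = -0.8440.
z_P − z_E = -0.4870 − (-0.8440) = 0.3570.
E = 0.3570 / √2 = 0.3570 / 1.41421 = 0.2524 ≈ 0.25.

0.25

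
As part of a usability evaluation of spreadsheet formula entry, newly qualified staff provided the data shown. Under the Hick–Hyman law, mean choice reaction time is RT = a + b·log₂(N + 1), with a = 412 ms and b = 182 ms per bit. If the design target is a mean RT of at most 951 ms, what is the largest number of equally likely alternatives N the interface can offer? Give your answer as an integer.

Set 412 + 182·log₂(N + 1) ≤ 951.
log₂(N + 1) ≤ (951 − 412) / 182 = 2.9615.
N + 1 ≤ 2^2.9615 = 7.7893.
N ≤ 6.7893, so the largest integer N is 6.

6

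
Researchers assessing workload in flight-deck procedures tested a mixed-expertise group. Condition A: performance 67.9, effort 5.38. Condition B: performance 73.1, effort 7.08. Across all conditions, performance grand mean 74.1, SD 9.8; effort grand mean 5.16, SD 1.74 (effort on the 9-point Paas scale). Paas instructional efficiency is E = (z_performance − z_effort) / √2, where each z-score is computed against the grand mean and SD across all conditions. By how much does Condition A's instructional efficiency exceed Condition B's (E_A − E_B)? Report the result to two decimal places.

Condition A: z_P = (67.9 − 74.1)/9.8 = -0.6327; z_E = (5.38 − 5.16)/1.74 = 0.1264; E_A = (-0.6327 − 0.1264)/√2 = -0.5368.
Condition B: z_P = (73.1 − 74.1)/9.8 = -0.1020; z_E = (7.08 − 5.16)/1.74 = 1.1034; E_B = (-0.1020 − 1.1034)/√2 = -0.8523.
E_A − E_B = -0.5368 − (-0.8523) = 0.3155 ≈ 0.32.

0.32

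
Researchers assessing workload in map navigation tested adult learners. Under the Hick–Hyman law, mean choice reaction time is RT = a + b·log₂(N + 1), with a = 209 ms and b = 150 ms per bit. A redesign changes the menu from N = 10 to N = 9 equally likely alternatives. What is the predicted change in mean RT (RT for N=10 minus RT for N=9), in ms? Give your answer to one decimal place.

RT(10) = 209 + 150·log₂(11) = 209 + 150·3.4594 = 727.9100 ms.
RT(9) = 209 + 150·log₂(10) = 209 + 150·3.3219 = 707.2850 ms.
Difference = 727.9100 − 707.2850 = 20.6250 ≈ 20.6 ms.

20.6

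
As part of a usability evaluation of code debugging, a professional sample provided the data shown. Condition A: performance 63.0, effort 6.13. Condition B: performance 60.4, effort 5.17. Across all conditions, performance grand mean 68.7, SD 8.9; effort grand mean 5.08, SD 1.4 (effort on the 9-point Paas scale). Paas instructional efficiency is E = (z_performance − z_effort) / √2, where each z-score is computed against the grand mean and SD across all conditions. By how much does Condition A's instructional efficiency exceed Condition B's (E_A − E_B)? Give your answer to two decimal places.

Condition A: z_P = (63.0 − 68.7)/8.9 = -0.6404; z_E = (6.13 − 5.08)/1.4 = 0.7500; E_A = (-0.6404 − 0.7500)/√2 = -0.9832.
Condition B: z_P = (60.4 − 68.7)/8.9 = -0.9326; z_E = (5.17 − 5.08)/1.4 = 0.0643; E_B = (-0.9326 − 0.0643)/√2 = -0.7049.
E_A − E_B = -0.9832 − (-0.7049) = -0.2783 ≈ -0.28.

-0.28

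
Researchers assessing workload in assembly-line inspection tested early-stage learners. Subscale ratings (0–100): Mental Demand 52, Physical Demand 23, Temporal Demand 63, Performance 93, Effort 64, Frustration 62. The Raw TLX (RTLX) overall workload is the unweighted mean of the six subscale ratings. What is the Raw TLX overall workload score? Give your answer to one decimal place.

59.5

Sum of ratings = 52 + 23 + 63 + 93 + 64 + 62 = 357.
RTLX = 357 / 6 = 59.5000 ≈ 59.5.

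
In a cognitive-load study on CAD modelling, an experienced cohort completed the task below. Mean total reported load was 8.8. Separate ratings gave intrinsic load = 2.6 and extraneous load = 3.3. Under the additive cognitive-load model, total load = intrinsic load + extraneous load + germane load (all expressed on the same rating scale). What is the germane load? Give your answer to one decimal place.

2.9

germane load = total − intrinsic − extraneous
             = 8.8 − 2.6 − 3.3 = 2.9.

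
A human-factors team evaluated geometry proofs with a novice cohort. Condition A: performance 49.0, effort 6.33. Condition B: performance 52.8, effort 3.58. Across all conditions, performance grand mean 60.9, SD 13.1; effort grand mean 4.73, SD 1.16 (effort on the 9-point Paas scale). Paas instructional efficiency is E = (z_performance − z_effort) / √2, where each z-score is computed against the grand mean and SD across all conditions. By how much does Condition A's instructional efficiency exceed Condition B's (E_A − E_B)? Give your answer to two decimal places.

Condition A: z_P = (49.0 − 60.9)/13.1 = -0.9084; z_E = (6.33 − 4.73)/1.16 = 1.3793; E_A = (-0.9084 − 1.3793)/√2 = -1.6176.
Condition B: z_P = (52.8 − 60.9)/13.1 = -0.6183; z_E = (3.58 − 4.73)/1.16 = -0.9914; E_B = (-0.6183 − (-0.9914))/√2 = 0.2638.
E_A − E_B = -1.6176 − 0.2638 = -1.8814 ≈ -1.88.

-1.88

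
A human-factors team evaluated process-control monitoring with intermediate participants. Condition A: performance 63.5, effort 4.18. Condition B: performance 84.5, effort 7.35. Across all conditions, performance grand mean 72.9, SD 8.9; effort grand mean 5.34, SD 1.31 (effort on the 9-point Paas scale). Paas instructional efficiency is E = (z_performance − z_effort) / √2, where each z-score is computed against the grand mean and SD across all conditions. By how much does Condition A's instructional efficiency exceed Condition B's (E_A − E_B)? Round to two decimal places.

Condition A: z_P = (63.5 − 72.9)/8.9 = -1.0562; z_E = (4.18 − 5.34)/1.31 = -0.8855; E_A = (-1.0562 − (-0.8855))/√2 = -0.1207.
Condition B: z_P = (84.5 − 72.9)/8.9 = 1.3034; z_E = (7.35 − 5.34)/1.31 = 1.5344; E_B = (1.3034 − 1.5344)/√2 = -0.1633.
E_A − E_B = -0.1207 − (-0.1633) = 0.0426 ≈ 0.04.

0.04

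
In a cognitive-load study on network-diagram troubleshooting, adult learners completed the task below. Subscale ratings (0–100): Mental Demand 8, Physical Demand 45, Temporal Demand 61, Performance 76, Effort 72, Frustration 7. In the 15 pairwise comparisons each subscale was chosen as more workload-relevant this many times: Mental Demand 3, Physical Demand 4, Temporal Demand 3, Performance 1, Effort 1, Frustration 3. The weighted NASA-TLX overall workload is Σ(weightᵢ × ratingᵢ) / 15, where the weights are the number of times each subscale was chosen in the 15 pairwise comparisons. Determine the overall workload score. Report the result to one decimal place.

The tallies are the weights (they sum to 15).
Weighted sum = 3·8 + 4·45 + 3·61 + 1·76 + 1·72 + 3·7
            = 24 + 180 + 183 + 76 + 72 + 21 = 556.
Overall workload = 556 / 15 = 37.0667 ≈ 37.1.

37.1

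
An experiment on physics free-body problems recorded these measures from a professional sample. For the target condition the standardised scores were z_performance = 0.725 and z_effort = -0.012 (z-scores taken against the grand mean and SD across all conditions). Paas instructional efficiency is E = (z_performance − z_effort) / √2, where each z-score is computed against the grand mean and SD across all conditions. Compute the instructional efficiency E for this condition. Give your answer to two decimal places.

z_P − z_E = 0.725 − (-0.012) = 0.7370.
E = 0.7370 / √2 = 0.7370 / 1.41421 = 0.5211 ≈ 0.52.

0.52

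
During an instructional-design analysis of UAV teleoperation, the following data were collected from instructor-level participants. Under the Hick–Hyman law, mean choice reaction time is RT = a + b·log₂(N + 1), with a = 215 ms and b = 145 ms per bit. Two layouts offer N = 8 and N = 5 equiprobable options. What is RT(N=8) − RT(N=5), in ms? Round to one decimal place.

84.8

RT(8) = 215 + 145·log₂(9) = 215 + 145·3.1699 = 674.6355 ms.
RT(5) = 215 + 145·log₂(6) = 215 + 145·2.5850 = 589.8250 ms.
Difference = 674.6355 − 589.8250 = 84.8105 ≈ 84.8 ms.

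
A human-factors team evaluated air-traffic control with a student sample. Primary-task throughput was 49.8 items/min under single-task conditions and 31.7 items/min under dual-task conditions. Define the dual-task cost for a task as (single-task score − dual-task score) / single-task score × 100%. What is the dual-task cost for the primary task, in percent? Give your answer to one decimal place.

36.3

Cost = (49.8 − 31.7) / 49.8 × 100%
     = 18.1000 / 49.8 × 100% = 36.3454%.
≈ 36.3%.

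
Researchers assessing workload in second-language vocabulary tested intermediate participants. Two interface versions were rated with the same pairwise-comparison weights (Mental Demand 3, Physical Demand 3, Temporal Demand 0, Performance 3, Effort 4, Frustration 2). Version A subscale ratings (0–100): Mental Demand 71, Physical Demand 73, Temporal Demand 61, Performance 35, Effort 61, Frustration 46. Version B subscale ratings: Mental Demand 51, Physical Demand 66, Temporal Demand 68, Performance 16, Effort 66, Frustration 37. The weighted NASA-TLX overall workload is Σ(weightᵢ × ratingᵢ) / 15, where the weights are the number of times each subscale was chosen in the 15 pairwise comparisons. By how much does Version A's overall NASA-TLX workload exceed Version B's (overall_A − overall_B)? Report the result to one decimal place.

Version A weighted sum = 3·71 + 3·73 + 0·61 + 3·35 + 4·61 + 2·46 = 213 + 219 + 0 + 105 + 244 + 92 = 873; overall_A = 873/15 = 58.2000.
Version B weighted sum = 3·51 + 3·66 + 0·68 + 3·16 + 4·66 + 2·37 = 153 + 198 + 0 + 48 + 264 + 74 = 737; overall_B = 737/15 = 49.1333.
Difference = 58.2000 − 49.1333 = 9.0667 ≈ 9.1.

9.1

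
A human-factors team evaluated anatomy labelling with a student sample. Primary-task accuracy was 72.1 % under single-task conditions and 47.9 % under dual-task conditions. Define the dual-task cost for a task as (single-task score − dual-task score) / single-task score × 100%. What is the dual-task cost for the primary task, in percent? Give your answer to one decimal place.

Cost = (72.1 − 47.9) / 72.1 × 100%
     = 24.2000 / 72.1 × 100% = 33.5645%.
≈ 33.6%.

33.6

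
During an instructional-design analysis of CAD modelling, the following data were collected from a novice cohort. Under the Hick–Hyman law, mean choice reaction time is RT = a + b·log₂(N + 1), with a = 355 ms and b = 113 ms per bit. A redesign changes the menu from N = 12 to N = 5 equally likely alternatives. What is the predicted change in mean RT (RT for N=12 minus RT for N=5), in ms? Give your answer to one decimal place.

126.0

RT(12) = 355 + 113·log₂(13) = 355 + 113·3.7004 = 773.1452 ms.
RT(5) = 355 + 113·log₂(6) = 355 + 113·2.5850 = 647.1050 ms.
Difference = 773.1452 − 647.1050 = 126.0402 ≈ 126.0 ms.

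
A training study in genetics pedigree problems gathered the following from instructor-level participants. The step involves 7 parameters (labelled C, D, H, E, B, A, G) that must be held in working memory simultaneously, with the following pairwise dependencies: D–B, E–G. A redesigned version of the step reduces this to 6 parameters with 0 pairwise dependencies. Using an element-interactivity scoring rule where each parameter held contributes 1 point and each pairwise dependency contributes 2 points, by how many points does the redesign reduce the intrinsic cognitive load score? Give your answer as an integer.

Original: 7 × 1 + 2 × 2 = 7 + 4 = 11.
Redesigned: 6 × 1 + 0 × 2 = 6 + 0 = 6.
Reduction = 11 − 6 = 5.

5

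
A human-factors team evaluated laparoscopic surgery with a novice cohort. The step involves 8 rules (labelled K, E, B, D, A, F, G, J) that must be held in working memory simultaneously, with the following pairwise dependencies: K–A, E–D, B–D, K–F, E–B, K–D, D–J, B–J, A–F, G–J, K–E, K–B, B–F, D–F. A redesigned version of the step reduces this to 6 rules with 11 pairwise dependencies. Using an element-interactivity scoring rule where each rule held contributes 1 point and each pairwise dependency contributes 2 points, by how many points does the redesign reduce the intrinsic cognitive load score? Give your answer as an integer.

8

Original: 8 × 1 + 14 × 2 = 8 + 28 = 36.
Redesigned: 6 × 1 + 11 × 2 = 6 + 22 = 28.
Reduction = 36 − 28 = 8.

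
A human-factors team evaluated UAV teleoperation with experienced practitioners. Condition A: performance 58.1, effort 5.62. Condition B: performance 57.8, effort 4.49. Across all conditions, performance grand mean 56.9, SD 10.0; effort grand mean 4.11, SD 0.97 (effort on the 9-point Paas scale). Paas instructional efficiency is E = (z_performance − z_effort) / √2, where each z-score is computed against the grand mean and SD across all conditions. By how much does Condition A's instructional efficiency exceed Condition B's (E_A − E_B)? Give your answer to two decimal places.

Condition A: z_P = (58.1 − 56.9)/10.0 = 0.1200; z_E = (5.62 − 4.11)/0.97 = 1.5567; E_A = (0.1200 − 1.5567)/√2 = -1.0159.
Condition B: z_P = (57.8 − 56.9)/10.0 = 0.0900; z_E = (4.49 − 4.11)/0.97 = 0.3918; E_B = (0.0900 − 0.3918)/√2 = -0.2134.
E_A − E_B = -1.0159 − (-0.2134) = -0.8025 ≈ -0.80.

-0.80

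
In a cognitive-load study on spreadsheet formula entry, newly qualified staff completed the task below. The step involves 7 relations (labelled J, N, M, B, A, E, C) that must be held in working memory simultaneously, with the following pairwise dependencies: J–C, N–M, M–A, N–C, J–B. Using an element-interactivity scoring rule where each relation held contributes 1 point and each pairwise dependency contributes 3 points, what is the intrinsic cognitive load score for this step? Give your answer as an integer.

22

Count of relations held simultaneously: 7.
Count of pairwise dependencies listed: 5.
Element contribution: 7 × 1 = 7.
Interaction contribution: 5 × 3 = 15.
Intrinsic load = 7 + 15 = 22.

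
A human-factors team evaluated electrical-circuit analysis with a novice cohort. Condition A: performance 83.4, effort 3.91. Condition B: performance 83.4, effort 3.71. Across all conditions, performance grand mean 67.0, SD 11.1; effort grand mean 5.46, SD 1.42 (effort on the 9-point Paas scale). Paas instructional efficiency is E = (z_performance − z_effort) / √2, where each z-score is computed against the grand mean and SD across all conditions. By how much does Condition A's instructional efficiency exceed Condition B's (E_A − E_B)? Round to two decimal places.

Condition A: z_P = (83.4 − 67.0)/11.1 = 1.4775; z_E = (3.91 − 5.46)/1.42 = -1.0915; E_A = (1.4775 − (-1.0915))/√2 = 1.8166.
Condition B: z_P = (83.4 − 67.0)/11.1 = 1.4775; z_E = (3.71 − 5.46)/1.42 = -1.2324; E_B = (1.4775 − (-1.2324))/√2 = 1.9162.
E_A − E_B = 1.8166 − 1.9162 = -0.0996 ≈ -0.10.

-0.10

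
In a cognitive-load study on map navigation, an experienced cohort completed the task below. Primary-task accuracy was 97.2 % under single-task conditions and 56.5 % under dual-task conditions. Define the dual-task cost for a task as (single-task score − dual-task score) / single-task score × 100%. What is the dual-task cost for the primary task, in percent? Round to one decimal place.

Cost = (97.2 − 56.5) / 97.2 × 100%
     = 40.7000 / 97.2 × 100% = 41.8724%.
≈ 41.9%.

41.9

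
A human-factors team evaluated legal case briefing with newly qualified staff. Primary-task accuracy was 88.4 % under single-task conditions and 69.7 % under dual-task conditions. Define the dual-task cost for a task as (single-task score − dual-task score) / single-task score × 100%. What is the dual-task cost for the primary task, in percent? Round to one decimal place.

21.2

Cost = (88.4 − 69.7) / 88.4 × 100%
     = 18.7000 / 88.4 × 100% = 21.1538%.
≈ 21.2%.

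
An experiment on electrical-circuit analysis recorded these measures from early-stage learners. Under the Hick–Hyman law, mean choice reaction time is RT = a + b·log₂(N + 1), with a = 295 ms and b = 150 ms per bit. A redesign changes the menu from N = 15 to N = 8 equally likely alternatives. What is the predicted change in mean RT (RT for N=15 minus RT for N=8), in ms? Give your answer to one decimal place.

RT(15) = 295 + 150·log₂(16) = 295 + 150·4.0000 = 895.0000 ms.
RT(8) = 295 + 150·log₂(9) = 295 + 150·3.1699 = 770.4850 ms.
Difference = 895.0000 − 770.4850 = 124.5150 ≈ 124.5 ms.

124.5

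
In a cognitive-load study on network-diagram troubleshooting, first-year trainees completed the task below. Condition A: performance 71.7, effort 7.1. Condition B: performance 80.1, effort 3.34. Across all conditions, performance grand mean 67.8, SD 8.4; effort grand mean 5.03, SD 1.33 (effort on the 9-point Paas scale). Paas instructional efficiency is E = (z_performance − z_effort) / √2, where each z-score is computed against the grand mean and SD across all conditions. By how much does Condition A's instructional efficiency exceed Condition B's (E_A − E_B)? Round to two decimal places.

Condition A: z_P = (71.7 − 67.8)/8.4 = 0.4643; z_E = (7.1 − 5.03)/1.33 = 1.5564; E_A = (0.4643 − 1.5564)/√2 = -0.7722.
Condition B: z_P = (80.1 − 67.8)/8.4 = 1.4643; z_E = (3.34 − 5.03)/1.33 = -1.2707; E_B = (1.4643 − (-1.2707))/√2 = 1.9339.
E_A − E_B = -0.7722 − 1.9339 = -2.7061 ≈ -2.71.

-2.71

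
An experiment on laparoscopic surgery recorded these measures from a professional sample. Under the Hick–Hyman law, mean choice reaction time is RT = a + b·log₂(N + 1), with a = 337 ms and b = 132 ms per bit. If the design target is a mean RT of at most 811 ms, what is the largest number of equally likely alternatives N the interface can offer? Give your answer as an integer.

Set 337 + 132·log₂(N + 1) ≤ 811.
log₂(N + 1) ≤ (811 − 337) / 132 = 3.5909.
N + 1 ≤ 2^3.5909 = 12.0495.
N ≤ 11.0495, so the largest integer N is 11.

11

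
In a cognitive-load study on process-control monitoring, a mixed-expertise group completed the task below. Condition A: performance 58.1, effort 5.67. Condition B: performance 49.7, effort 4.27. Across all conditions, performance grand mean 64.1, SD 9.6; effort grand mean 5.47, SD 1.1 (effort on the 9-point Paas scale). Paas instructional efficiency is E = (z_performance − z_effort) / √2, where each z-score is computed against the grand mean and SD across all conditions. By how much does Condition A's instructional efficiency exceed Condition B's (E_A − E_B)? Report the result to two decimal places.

-0.28

Condition A: z_P = (58.1 − 64.1)/9.6 = -0.6250; z_E = (5.67 − 5.47)/1.1 = 0.1818; E_A = (-0.6250 − 0.1818)/√2 = -0.5705.
Condition B: z_P = (49.7 − 64.1)/9.6 = -1.5000; z_E = (4.27 − 5.47)/1.1 = -1.0909; E_B = (-1.5000 − (-1.0909))/√2 = -0.2893.
E_A − E_B = -0.5705 − (-0.2893) = -0.2812 ≈ -0.28.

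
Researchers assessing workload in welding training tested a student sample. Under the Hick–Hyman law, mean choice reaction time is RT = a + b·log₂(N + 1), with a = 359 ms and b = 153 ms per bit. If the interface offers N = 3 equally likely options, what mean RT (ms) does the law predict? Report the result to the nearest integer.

log₂(3 + 1) = log₂(4) = 2.0000.
RT = 359 + 153 × 2.0000 = 359 + 306.0000 = 665.0000 ms.
≈ 665 ms.

665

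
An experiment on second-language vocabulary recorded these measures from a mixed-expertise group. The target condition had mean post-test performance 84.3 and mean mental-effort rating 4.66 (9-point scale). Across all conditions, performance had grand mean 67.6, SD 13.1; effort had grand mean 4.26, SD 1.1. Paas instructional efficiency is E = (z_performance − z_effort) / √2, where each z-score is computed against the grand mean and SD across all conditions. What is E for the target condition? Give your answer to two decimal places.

0.64

z_performance = (84.3 − 67.6) / 13.1 = 16.7000 / 13.1 = 1.2748.
z_effort = (4.66 − 4.26) / 1.1 = 0.4000 / 1.1 = 0.3636.
z_P − z_E = 1.2748 − 0.3636 = 0.9112.
E = 0.9112 / √2 = 0.9112 / 1.41421 = 0.6443 ≈ 0.64.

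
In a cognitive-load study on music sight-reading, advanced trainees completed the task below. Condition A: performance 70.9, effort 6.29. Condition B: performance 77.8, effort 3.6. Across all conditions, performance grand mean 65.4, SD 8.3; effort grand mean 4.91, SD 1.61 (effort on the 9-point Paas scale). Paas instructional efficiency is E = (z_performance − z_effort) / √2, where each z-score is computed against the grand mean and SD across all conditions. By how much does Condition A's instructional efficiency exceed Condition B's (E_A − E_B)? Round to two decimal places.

Condition A: z_P = (70.9 − 65.4)/8.3 = 0.6627; z_E = (6.29 − 4.91)/1.61 = 0.8571; E_A = (0.6627 − 0.8571)/√2 = -0.1375.
Condition B: z_P = (77.8 − 65.4)/8.3 = 1.4940; z_E = (3.6 − 4.91)/1.61 = -0.8137; E_B = (1.4940 − (-0.8137))/√2 = 1.6318.
E_A − E_B = -0.1375 − 1.6318 = -1.7693 ≈ -1.77.

-1.77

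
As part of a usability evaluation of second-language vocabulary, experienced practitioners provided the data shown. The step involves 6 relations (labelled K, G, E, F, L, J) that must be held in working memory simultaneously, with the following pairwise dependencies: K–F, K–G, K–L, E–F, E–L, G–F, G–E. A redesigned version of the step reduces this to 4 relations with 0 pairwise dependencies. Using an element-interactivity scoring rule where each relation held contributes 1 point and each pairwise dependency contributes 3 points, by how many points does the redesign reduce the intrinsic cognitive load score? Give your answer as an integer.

23

Original: 6 × 1 + 7 × 3 = 6 + 21 = 27.
Redesigned: 4 × 1 + 0 × 3 = 4 + 0 = 4.
Reduction = 27 − 4 = 23.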